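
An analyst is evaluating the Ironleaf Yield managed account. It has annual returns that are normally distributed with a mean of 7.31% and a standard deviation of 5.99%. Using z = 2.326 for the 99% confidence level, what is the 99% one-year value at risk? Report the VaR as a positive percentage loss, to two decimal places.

VaR (as % loss) = −(μ − z·σ) = −(7.31% − 2.326 × 5.99%) = −(-6.62274%) = 6.62274%

6.62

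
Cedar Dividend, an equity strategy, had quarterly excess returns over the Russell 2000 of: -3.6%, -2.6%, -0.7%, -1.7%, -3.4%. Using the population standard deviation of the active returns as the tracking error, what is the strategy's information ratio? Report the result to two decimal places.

-2.22

μ = (-3.6 − 2.6 − 0.7 − 1.7 − 3.4) / 5 = -2.4000%
Σ(r − μ)² = 5.8600; population σ = √(5.8600/5) = 1.0826%
IR = μ / tracking error = -2.4000 / 1.0826 = -2.2169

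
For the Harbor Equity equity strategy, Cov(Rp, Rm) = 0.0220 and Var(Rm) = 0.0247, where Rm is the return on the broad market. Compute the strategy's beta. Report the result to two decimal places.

0.89

β = Cov(Rp, Rm) / Var(Rm) = 0.0220 / 0.0247 = 0.8907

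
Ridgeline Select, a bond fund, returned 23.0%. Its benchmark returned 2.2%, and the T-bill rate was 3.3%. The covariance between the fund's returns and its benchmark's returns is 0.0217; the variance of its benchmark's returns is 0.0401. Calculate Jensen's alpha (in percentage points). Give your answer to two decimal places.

β = Cov / Var = 0.0217 / 0.0401 = 0.5411
E[R] = Rf + β(Rm − Rf) = 3.3% + 0.5411 × (2.2% − 3.3%) = 2.7048%
α = Rp − E[R] = 23.0% − 2.7048% = 20.2952

20.30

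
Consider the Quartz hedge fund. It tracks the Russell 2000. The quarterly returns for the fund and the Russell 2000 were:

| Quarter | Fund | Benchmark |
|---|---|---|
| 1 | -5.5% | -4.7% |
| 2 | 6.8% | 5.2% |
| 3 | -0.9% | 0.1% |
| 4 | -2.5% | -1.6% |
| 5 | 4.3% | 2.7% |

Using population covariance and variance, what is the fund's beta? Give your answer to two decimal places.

r̄p = 0.4400%,  r̄m = 0.3400%
Cov = Σ(rp − r̄p)(rm − r̄m) / 5 = 15.1964
Var(rm) = Σ(rm − r̄m)² / 5 = 11.6824
β = Cov / Var = 15.1964 / 11.6824 = 1.3008

1.30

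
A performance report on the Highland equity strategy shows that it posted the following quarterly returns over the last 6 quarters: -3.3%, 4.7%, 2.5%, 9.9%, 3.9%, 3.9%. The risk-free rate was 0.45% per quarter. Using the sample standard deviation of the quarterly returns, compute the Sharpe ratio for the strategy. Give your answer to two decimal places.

0.74

r̄ = (-3.3 + 4.7 + 2.5 + 9.9 + 3.9 + 3.9) / 6 = 3.6000%
Σ(r − r̄)² = (-3.3 − 3.6000)² + (4.7 − 3.6000)² + … = 89.9000
sample σ = √(89.9000 / 5) = √17.9800 = 4.2403%
Sharpe = (r̄ − rf) / σ = (3.6000 − 0.45) / 4.2403 = 3.1500 / 4.2403 = 0.7429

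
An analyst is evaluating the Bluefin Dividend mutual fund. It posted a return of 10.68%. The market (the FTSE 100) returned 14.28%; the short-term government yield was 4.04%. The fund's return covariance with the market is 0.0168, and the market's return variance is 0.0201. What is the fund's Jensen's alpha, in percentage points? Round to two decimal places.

β = Cov / Var = 0.0168 / 0.0201 = 0.8358
E[R] = Rf + β(Rm − Rf) = 4.04% + 0.8358 × (14.28% − 4.04%) = 12.5986%
α = Rp − E[R] = 10.68% − 12.5986% = -1.9186

-1.92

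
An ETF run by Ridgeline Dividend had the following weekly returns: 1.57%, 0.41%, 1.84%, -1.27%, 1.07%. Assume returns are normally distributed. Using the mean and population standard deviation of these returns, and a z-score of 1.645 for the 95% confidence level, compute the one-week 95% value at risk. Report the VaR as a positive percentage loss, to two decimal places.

1.10

r̄ = (1.57 + 0.41 + 1.84 − 1.27 + 1.07) / 5 = 3.620 / 5 = 0.7240%
Σ(r − r̄)² = 6.1555; population σ = √(6.1555/5) = 1.1095%
VaR = −(r̄ − z·σ) = −(0.7240 − 1.645 × 1.1095) = −(-1.1011) = 1.1011%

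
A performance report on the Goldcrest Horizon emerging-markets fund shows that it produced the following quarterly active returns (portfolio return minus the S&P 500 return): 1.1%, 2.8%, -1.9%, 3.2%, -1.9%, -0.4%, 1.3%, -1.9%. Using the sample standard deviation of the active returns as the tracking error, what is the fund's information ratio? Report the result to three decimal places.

r̄ = (1.1 + 2.8 − 1.9 + 3.2 − 1.9 − 0.4 + 1.3 − 1.9) / 8 = 2.30 / 8 = 0.2875%
Σ(r − r̄)² = 31.3088; sample σ = √(31.3088/7) = 2.1149%
IR = r̄ / tracking error = 0.2875 / 2.1149 = 0.1359

0.136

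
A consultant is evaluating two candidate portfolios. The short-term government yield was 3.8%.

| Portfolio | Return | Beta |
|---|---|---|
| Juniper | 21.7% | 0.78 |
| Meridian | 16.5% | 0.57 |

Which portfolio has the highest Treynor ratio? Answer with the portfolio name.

Juniper

Juniper: Treynor = (21.7% − 3.8%) / 0.78 = 22.949
Meridian: Treynor = (16.5% − 3.8%) / 0.57 = 22.281
Highest: Juniper (22.949).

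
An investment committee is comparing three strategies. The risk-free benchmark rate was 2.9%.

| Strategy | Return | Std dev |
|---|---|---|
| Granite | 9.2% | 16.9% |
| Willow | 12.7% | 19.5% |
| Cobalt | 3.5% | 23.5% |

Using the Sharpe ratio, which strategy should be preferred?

Willow

Granite: Sharpe ratio = (9.2% − 2.9%) / 16.9% = 0.373
Willow: Sharpe ratio = (12.7% − 2.9%) / 19.5% = 0.503
Cobalt: Sharpe ratio = (3.5% − 2.9%) / 23.5% = 0.026
Highest: Willow (0.503).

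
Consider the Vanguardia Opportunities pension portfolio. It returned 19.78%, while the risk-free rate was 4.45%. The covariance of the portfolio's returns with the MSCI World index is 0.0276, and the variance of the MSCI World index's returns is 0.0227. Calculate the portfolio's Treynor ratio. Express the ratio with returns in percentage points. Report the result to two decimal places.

12.61

β = Cov / Var = 0.0276 / 0.0227 = 1.2159
Treynor = (Rp − Rf) / β = (19.78% − 4.45%) / 1.2159 = 15.33 / 1.2159 = 12.6079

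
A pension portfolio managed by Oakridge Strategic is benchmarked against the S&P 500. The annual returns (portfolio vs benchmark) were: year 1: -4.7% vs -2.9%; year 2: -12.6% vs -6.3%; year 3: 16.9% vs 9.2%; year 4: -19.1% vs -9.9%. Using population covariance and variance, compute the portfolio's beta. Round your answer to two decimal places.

1.89

r̄p = -4.8750%,  r̄m = -2.4750%
Cov = Σ(rp − r̄p)(rm − r̄m) / 4 = 97.3294
Var(rm) = Σ(rm − r̄m)² / 4 = 51.5619
β = Cov / Var = 97.3294 / 51.5619 = 1.8876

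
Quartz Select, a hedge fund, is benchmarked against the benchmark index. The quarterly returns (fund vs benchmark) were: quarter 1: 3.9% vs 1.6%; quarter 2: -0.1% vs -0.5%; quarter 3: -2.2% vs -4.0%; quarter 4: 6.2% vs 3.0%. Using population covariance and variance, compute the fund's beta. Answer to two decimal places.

1.20

r̄p = 1.9500%,  r̄m = 0.0250%
Cov = Σ(rp − r̄p)(rm − r̄m) / 4 = 8.3738
Var(rm) = Σ(rm − r̄m)² / 4 = 6.9519
β = Cov / Var = 8.3738 / 6.9519 = 1.2045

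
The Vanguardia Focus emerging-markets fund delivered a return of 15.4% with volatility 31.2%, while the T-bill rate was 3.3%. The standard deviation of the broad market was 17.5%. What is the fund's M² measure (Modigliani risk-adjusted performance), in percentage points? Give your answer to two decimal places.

10.09

Sharpe = (Rp − Rf) / σp = (15.4% − 3.3%) / 31.2% = 0.3878
M² = Rf + Sharpe × σm = 3.3% + 0.3878 × 17.5% = 10.0865%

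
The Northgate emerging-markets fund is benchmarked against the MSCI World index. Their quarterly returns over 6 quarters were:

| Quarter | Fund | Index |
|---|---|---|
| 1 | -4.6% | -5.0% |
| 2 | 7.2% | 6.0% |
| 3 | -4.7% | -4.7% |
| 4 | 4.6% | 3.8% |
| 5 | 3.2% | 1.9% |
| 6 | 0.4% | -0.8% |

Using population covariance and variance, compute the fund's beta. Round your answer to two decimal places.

r̄p = 1.0167%,  r̄m = 0.2000%
Cov = Σ(rp − r̄p)(rm − r̄m) / 6 = 18.3850
Var(rm) = Σ(rm − r̄m)² / 6 = 16.9233
β = Cov / Var = 18.3850 / 16.9233 = 1.0864

1.09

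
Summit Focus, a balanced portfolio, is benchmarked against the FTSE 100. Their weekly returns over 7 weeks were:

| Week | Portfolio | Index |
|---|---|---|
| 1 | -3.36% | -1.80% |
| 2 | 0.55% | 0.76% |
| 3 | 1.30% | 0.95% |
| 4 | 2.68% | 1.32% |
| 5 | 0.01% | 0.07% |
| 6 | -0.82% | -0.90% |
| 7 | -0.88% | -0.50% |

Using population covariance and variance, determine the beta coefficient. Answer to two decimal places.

r̄p = -0.0743%,  r̄m = -0.0143%
Cov = Σ(rp − r̄p)(rm − r̄m) / 7 = 1.7728
Var(rm) = Σ(rm − r̄m)² / 7 = 1.0751
β = Cov / Var = 1.7728 / 1.0751 = 1.6490

1.65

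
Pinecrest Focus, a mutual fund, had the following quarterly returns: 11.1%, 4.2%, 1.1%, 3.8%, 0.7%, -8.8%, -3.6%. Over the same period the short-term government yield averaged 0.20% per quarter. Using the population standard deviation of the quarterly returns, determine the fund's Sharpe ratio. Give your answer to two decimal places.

r̄ = (11.1 + 4.2 + 1.1 + 3.8 + 0.7 − 8.8 − 3.6) / 7 = 1.2143%
Σ(r − r̄)² = (11.1 − 1.2143)² + (4.2 − 1.2143)² + … = 237.0686
population σ = √(237.0686 / 7) = √33.8669 = 5.8195%
Sharpe = (r̄ − rf) / σ = (1.2143 − 0.2) / 5.8195 = 1.0143 / 5.8195 = 0.1743

0.17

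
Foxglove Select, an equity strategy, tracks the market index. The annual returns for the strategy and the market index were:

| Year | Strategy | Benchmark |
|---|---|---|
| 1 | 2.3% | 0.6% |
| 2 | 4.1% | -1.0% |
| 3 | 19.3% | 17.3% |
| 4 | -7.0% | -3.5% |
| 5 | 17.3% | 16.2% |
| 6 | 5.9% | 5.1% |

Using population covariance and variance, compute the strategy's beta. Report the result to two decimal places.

r̄p = 6.9833%,  r̄m = 5.7833%
Cov = Σ(rp − r̄p)(rm − r̄m) / 6 = 70.6164
Var(rm) = Σ(rm − r̄m)² / 6 = 66.7781
β = Cov / Var = 70.6164 / 66.7781 = 1.0575

1.06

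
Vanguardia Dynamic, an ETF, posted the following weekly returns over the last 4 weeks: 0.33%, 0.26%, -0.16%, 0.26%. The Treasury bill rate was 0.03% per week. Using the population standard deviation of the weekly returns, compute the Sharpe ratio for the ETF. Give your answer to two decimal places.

0.73

r̄ = (0.33 + 0.26 − 0.16 + 0.26) / 4 = 0.1725%
Population σ = √[Σ(r − r̄)² / 4] = √[0.1507 / 4] = √0.0377 = 0.1942%
Sharpe = (r̄ − rf) / σ = (0.1725 − 0.03) / 0.1942 = 0.1425 / 0.1942 = 0.7338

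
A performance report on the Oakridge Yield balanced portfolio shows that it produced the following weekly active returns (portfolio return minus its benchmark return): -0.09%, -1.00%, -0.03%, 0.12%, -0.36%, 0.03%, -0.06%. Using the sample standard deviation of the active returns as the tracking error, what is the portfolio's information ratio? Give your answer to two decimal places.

-0.52

μ = (-0.09 − 1 − 0.03 + 0.12 − 0.36 + 0.03 − 0.06) / 7 = -1.390 / 7 = -0.1986%
Sample std dev = √[0.8815 / 6] = 0.3833%
IR = μ / tracking error = -0.1986 / 0.3833 = -0.5181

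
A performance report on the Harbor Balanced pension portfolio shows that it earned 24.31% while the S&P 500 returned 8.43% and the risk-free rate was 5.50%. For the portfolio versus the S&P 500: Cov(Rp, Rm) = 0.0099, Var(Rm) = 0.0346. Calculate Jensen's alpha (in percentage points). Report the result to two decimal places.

17.97

β = Cov / Var = 0.0099 / 0.0346 = 0.2861
E[R] = Rf + β(Rm − Rf) = 5.50% + 0.2861 × (8.43% − 5.50%) = 6.3383%
α = Rp − E[R] = 24.31% − 6.3383% = 17.9717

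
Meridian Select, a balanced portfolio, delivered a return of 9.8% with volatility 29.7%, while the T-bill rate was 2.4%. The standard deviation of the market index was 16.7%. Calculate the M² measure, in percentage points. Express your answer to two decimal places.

Sharpe = (Rp − Rf) / σp = (9.8% − 2.4%) / 29.7% = 0.2492
M² = Rf + Sharpe × σm = 2.4% + 0.2492 × 16.7% = 6.5616%

6.56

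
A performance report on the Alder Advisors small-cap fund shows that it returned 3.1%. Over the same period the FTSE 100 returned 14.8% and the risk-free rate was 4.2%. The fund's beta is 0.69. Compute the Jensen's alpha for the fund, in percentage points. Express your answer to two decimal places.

-8.41

CAPM expected return = Rf + β(Rm − Rf) = 4.2% + 0.69 × (14.8% − 4.2%) = 4.2 + 0.69 × 10.60 = 11.5140%
Jensen's α = Rp − E[R] = 3.1% − 11.5140% = -8.4140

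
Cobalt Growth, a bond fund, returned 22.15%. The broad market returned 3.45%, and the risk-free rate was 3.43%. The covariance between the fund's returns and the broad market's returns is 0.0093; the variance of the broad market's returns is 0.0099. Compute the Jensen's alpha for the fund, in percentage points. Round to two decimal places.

18.70

β = Cov / Var = 0.0093 / 0.0099 = 0.9394
E[R] = Rf + β(Rm − Rf) = 3.43% + 0.9394 × (3.45% − 3.43%) = 3.4488%
α = Rp − E[R] = 22.15% − 3.4488% = 18.7012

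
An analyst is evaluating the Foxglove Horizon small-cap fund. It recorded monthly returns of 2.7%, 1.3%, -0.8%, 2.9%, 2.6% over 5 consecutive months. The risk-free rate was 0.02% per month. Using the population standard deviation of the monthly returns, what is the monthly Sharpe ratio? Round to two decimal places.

1.24

r̄ = (2.7 + 1.3 − 0.8 + 2.9 + 2.6) / 5 = 1.7400%
Σ(r − r̄)² = (2.7 − 1.7400)² + (1.3 − 1.7400)² + … = 9.6520
population σ = √(9.6520 / 5) = √1.9304 = 1.3894%
Sharpe = (r̄ − rf) / σ = (1.7400 − 0.02) / 1.3894 = 1.7200 / 1.3894 = 1.2379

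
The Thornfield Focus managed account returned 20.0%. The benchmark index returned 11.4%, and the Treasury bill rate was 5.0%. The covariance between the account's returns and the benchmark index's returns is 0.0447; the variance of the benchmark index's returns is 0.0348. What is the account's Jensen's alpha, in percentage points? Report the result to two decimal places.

6.78

β = Cov / Var = 0.0447 / 0.0348 = 1.2845
E[R] = Rf + β(Rm − Rf) = 5.0% + 1.2845 × (11.4% − 5.0%) = 13.2208%
α = Rp − E[R] = 20.0% − 13.2208% = 6.7792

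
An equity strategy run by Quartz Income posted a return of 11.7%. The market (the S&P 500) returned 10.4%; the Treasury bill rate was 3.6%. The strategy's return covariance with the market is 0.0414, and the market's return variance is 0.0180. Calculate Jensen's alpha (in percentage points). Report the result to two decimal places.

β = Cov / Var = 0.0414 / 0.0180 = 2.3000
E[R] = Rf + β(Rm − Rf) = 3.6% + 2.3000 × (10.4% − 3.6%) = 19.2400%
α = Rp − E[R] = 11.7% − 19.2400% = -7.5400

-7.54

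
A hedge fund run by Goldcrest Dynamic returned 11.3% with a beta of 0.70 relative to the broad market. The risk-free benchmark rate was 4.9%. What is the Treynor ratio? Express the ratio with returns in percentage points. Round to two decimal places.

9.14

Treynor = (Rp − Rf) / β = (11.3% − 4.9%) / 0.70 = 6.40 / 0.70 = 9.1429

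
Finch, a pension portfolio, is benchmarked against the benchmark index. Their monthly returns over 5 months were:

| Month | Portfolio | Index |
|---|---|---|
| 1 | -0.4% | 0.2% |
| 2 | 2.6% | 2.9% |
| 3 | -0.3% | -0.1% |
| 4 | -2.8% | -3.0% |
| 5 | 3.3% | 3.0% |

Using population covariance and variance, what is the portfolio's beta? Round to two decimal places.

0.99

r̄p = 0.4800%,  r̄m = 0.6000%
Cov = Σ(rp − r̄p)(rm − r̄m) / 5 = 4.8700
Var(rm) = Σ(rm − r̄m)² / 5 = 4.9320
β = Cov / Var = 4.8700 / 4.9320 = 0.9874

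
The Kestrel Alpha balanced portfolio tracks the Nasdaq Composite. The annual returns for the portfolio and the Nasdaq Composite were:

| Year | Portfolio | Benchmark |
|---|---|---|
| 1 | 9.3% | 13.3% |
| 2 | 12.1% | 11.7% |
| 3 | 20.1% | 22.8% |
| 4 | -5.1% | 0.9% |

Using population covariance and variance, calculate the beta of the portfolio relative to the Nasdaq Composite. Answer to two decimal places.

r̄p = 9.1000%,  r̄m = 12.1750%
Cov = Σ(rp − r̄p)(rm − r̄m) / 4 = 68.9450
Var(rm) = Σ(rm − r̄m)² / 4 = 60.3769
β = Cov / Var = 68.9450 / 60.3769 = 1.1419

1.14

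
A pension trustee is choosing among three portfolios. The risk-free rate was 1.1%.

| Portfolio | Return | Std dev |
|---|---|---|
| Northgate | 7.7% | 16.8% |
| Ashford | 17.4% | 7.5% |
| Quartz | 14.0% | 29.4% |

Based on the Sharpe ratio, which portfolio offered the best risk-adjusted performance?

Ashford

Northgate: Sharpe ratio = (7.7% − 1.1%) / 16.8% = 0.393
Ashford: Sharpe ratio = (17.4% − 1.1%) / 7.5% = 2.173
Quartz: Sharpe ratio = (14.0% − 1.1%) / 29.4% = 0.439
Highest: Ashford (2.173).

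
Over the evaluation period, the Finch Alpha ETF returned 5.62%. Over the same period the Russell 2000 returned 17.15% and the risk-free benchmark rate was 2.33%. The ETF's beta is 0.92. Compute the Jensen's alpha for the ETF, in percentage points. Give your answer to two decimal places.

CAPM expected return = Rf + β(Rm − Rf) = 2.33% + 0.92 × (17.15% − 2.33%) = 2.33 + 0.92 × 14.82 = 15.9644%
Jensen's α = Rp − E[R] = 5.62% − 15.9644% = -10.3444

-10.34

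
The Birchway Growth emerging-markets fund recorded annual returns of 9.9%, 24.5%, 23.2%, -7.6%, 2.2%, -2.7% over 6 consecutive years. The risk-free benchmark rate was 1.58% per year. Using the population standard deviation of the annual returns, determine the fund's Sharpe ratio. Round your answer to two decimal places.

r̄ = (9.9 + 24.5 + 23.2 − 7.6 + 2.2 − 2.7) / 6 = 49.50 / 6 = 8.2500%
Σ(r − r̄)² = 898.0150; population σ = √(898.0150/6) = 12.2339%
Sharpe = (r̄ − rf) / σ = (8.2500 − 1.58) / 12.2339 = 6.6700 / 12.2339 = 0.5452

0.55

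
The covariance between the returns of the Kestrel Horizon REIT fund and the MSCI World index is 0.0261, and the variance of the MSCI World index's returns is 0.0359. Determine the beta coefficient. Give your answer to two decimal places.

0.73

β = Cov(Rp, Rm) / Var(Rm) = 0.0261 / 0.0359 = 0.7270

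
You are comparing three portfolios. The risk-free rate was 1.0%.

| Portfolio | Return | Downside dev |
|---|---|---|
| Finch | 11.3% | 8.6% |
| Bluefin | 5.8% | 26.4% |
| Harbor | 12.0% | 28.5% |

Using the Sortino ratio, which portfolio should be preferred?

Finch

Finch: Sortino ratio = (11.3% − 1.0%) / 8.6% = 1.198
Bluefin: Sortino ratio = (5.8% − 1.0%) / 26.4% = 0.182
Harbor: Sortino ratio = (12.0% − 1.0%) / 28.5% = 0.386
Highest: Finch (1.198).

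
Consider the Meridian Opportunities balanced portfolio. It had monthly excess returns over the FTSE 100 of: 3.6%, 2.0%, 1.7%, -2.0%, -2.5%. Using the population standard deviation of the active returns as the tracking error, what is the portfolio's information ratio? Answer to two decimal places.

0.23

Mean return μ = 2.80 / 5 = 0.5600%
Σ(r − μ)² = (3.6 − 0.5600)² + (2 − 0.5600)² + (1.7 − 0.5600)² + … = 28.5320
population σ = √(28.5320 / 5) = √5.7064 = 2.3888%
IR = μ / tracking error = 0.5600 / 2.3888 = 0.2344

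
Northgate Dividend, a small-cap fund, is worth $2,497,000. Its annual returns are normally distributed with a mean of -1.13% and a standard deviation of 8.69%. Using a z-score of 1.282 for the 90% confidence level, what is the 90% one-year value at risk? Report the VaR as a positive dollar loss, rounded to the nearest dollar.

Return at the 90% tail: μ − z·σ = -1.13% − 1.282 × 8.69% = -1.13 − 11.14058 = -12.27058%
VaR = −(-12.27058%) × $2,497,000 = 12.27058% × $2,497,000 = $306,396

$306,396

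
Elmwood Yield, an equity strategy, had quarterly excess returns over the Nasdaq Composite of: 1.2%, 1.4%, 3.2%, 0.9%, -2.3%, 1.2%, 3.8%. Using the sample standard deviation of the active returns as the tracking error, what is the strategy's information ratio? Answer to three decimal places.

r̄ = (1.2 + 1.4 + 3.2 + 0.9 − 2.3 + 1.2 + 3.8) / 7 = 9.40 / 7 = 1.3429%
Σ(r − r̄)² = 22.9971; sample σ = √(22.9971/6) = 1.9578%
IR = r̄ / tracking error = 1.3429 / 1.9578 = 0.6859

0.686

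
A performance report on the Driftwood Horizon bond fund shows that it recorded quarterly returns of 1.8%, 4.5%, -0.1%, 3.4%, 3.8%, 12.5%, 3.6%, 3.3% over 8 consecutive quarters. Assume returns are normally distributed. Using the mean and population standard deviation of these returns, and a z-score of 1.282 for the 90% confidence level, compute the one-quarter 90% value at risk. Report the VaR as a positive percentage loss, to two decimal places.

0.32

r̄ = (1.8 + 4.5 − 0.1 + 3.4 + 3.8 + 12.5 + 3.6 + 3.3) / 8 = 32.80 / 8 = 4.1000%
Population σ = √[Σ(r − r̄)² / 8] = √[95.1200 / 8] = √11.8900 = 3.4482%
VaR = −(r̄ − z·σ) = −(4.1000 − 1.282 × 3.4482) = −(-0.3206) = 0.3206%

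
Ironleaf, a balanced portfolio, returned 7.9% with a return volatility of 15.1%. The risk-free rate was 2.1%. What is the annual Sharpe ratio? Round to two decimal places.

0.38

Sharpe = (Rp − Rf) / σp = (7.9% − 2.1%) / 15.1% = 5.80% / 15.1% = 0.3841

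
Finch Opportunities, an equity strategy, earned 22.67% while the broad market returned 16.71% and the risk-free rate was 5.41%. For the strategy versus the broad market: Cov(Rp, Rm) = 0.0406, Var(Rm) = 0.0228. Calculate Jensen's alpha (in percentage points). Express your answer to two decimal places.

β = Cov / Var = 0.0406 / 0.0228 = 1.7807
E[R] = Rf + β(Rm − Rf) = 5.41% + 1.7807 × (16.71% − 5.41%) = 25.5319%
α = Rp − E[R] = 22.67% − 25.5319% = -2.8619

-2.86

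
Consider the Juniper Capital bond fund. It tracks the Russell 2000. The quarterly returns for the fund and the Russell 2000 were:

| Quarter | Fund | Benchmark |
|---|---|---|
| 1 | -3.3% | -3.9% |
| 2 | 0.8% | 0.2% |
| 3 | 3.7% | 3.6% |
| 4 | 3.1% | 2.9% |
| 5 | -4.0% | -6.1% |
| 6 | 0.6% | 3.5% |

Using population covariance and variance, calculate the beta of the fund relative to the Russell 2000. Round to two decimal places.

0.72

r̄p = 0.1500%,  r̄m = 0.0333%
Cov = Σ(rp − r̄p)(rm − r̄m) / 6 = 10.3017
Var(rm) = Σ(rm − r̄m)² / 6 = 14.3456
β = Cov / Var = 10.3017 / 14.3456 = 0.7181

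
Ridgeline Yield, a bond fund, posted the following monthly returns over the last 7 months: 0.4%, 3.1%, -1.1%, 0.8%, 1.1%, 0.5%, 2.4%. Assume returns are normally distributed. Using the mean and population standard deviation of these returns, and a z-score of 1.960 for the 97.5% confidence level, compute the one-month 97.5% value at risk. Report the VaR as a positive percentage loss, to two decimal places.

μ = (0.4 + 3.1 − 1.1 + 0.8 + 1.1 + 0.5 + 2.4) / 7 = 1.0286%
Population σ = √[Σ(r − μ)² / 7] = √[11.4343 / 7] = √1.6335 = 1.2781%
VaR = −(μ − z·σ) = −(1.0286 − 1.960 × 1.2781) = −(-1.4765) = 1.4765%

1.48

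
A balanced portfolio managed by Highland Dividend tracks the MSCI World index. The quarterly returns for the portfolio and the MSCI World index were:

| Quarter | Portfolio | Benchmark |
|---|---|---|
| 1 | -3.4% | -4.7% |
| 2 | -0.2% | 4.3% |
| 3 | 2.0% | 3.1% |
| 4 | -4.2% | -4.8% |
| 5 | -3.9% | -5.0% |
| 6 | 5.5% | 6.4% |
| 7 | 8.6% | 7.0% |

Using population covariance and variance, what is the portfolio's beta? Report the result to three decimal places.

0.835

r̄p = 0.6286%,  r̄m = 0.9000%
Cov = Σ(rp − r̄p)(rm − r̄m) / 7 = 21.7743
Var(rm) = Σ(rm − r̄m)² / 7 = 26.0743
β = Cov / Var = 21.7743 / 26.0743 = 0.8351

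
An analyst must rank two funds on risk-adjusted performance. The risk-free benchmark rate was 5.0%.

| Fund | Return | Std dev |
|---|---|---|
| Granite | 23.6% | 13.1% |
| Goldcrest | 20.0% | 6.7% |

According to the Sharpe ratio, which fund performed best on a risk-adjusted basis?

Granite: Sharpe ratio = (23.6% − 5.0%) / 13.1% = 1.420
Goldcrest: Sharpe ratio = (20.0% − 5.0%) / 6.7% = 2.239
Highest: Goldcrest (2.239).

Goldcrest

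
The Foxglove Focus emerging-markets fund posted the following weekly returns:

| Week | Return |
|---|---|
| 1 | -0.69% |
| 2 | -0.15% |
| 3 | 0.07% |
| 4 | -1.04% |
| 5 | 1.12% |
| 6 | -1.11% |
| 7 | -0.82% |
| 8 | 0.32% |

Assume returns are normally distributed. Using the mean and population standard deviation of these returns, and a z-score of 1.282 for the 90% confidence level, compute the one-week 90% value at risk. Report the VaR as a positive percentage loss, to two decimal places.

1.21

μ = (-0.69 − 0.15 + 0.07 − 1.04 + 1.12 − 1.11 − 0.82 + 0.32) / 8 = -2.300 / 8 = -0.2875%
Population σ = √[Σ(r − μ)² / 8] = √[4.1852 / 8] = √0.5232 = 0.7233%
VaR = −(μ − z·σ) = −(-0.2875 − 1.282 × 0.7233) = −(-1.2148) = 1.2148%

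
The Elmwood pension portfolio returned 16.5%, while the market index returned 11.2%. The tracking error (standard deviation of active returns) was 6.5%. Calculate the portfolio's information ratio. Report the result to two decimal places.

IR = (Rp − Rb) / TE = (16.5% − 11.2%) / 6.5% = 5.30% / 6.5% = 0.8154

0.82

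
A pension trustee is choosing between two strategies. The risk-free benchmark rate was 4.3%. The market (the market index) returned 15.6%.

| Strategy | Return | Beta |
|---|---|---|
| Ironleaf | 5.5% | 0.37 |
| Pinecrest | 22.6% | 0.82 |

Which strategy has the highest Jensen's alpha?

Ironleaf: α = 5.5% − [4.3% + 0.37 × (15.6% − 4.3%)] = -2.981
Pinecrest: α = 22.6% − [4.3% + 0.82 × (15.6% − 4.3%)] = 9.034
Highest: Pinecrest (9.034).

Pinecrest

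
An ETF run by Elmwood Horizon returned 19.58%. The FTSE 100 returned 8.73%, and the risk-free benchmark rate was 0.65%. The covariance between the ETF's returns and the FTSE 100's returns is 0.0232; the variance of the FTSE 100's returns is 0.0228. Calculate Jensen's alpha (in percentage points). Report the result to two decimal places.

β = Cov / Var = 0.0232 / 0.0228 = 1.0175
E[R] = Rf + β(Rm − Rf) = 0.65% + 1.0175 × (8.73% − 0.65%) = 8.8714%
α = Rp − E[R] = 19.58% − 8.8714% = 10.7086

10.71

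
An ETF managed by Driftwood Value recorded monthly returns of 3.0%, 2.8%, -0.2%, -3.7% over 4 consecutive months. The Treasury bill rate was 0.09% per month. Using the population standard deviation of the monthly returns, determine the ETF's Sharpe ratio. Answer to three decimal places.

0.141

Mean return r̄ = 1.90 / 4 = 0.4750%
Population std dev = √[29.6675 / 4] = 2.7234%
Sharpe = (r̄ − rf) / σ = (0.4750 − 0.09) / 2.7234 = 0.3850 / 2.7234 = 0.1414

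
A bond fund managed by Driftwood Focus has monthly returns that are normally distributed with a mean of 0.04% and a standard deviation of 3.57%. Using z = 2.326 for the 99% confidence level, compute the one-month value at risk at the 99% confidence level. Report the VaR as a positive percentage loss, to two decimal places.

8.26

VaR (as % loss) = −(μ − z·σ) = −(0.04% − 2.326 × 3.57%) = −(-8.26382%) = 8.26382%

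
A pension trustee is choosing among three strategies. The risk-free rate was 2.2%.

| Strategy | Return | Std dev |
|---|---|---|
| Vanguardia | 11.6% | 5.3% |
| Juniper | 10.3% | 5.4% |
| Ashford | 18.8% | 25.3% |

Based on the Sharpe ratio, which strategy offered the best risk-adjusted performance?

Vanguardia: Sharpe ratio = (11.6% − 2.2%) / 5.3% = 1.774
Juniper: Sharpe ratio = (10.3% − 2.2%) / 5.4% = 1.500
Ashford: Sharpe ratio = (18.8% − 2.2%) / 25.3% = 0.656
Highest: Vanguardia (1.774).

Vanguardia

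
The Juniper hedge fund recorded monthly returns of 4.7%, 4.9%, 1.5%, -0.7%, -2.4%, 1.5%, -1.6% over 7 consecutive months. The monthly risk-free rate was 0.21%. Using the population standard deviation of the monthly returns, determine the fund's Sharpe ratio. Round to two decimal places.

0.34

Mean return μ = 7.90 / 7 = 1.1286%
Σ(r − μ)² = 50.4943; population σ = √(50.4943/7) = 2.6858%
Sharpe = (μ − rf) / σ = (1.1286 − 0.21) / 2.6858 = 0.9186 / 2.6858 = 0.3420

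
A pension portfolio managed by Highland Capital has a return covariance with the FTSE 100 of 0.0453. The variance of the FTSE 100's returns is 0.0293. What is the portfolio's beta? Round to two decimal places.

1.55

β = Cov(Rp, Rm) / Var(Rm) = 0.0453 / 0.0293 = 1.5461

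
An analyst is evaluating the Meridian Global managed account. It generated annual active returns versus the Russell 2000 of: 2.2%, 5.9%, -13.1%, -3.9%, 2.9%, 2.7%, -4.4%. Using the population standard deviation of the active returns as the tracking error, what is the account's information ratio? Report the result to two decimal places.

-0.18

μ = (2.2 + 5.9 − 13.1 − 3.9 + 2.9 + 2.7 − 4.4) / 7 = -7.70 / 7 = -1.1000%
Σ(r − μ)² = 253.0600; population σ = √(253.0600/7) = 6.0126%
IR = μ / tracking error = -1.1000 / 6.0126 = -0.1829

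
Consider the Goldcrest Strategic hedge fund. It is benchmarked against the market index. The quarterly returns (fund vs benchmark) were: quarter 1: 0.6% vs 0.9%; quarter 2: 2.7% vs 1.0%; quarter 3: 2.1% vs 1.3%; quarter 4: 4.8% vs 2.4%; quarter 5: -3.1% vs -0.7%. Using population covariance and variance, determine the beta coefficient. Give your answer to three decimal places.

r̄p = 1.4200%,  r̄m = 0.9800%
Cov = Σ(rp − r̄p)(rm − r̄m) / 5 = 2.5404
Var(rm) = Σ(rm − r̄m)² / 5 = 0.9896
β = Cov / Var = 2.5404 / 0.9896 = 2.5671

2.567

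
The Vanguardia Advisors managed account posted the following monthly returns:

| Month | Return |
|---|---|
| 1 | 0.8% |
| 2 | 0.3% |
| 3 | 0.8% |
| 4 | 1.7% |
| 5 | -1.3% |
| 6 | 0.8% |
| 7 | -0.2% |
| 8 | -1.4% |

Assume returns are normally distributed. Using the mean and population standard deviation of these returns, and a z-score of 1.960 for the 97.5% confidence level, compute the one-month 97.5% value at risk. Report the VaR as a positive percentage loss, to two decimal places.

r̄ = (0.8 + 0.3 + 0.8 + 1.7 − 1.3 + 0.8 − 0.2 − 1.4) / 8 = 1.50 / 8 = 0.1875%
Σ(r − r̄)² = (0.8 − 0.1875)² + (0.3 − 0.1875)² + … = 8.3088
population σ = √(8.3088 / 8) = √1.0386 = 1.0191%
VaR = −(r̄ − z·σ) = −(0.1875 − 1.960 × 1.0191) = −(-1.8099) = 1.8099%

1.81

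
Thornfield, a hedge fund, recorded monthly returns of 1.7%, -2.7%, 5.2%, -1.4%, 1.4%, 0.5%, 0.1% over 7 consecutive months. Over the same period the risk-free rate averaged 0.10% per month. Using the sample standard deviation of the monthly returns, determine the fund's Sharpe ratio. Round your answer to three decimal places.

r̄ = (1.7 − 2.7 + 5.2 − 1.4 + 1.4 + 0.5 + 0.1) / 7 = 0.6857%
Sample std dev = √[38.1086 / 6] = 2.5202%
Sharpe = (r̄ − rf) / σ = (0.6857 − 0.1) / 2.5202 = 0.5857 / 2.5202 = 0.2324

0.232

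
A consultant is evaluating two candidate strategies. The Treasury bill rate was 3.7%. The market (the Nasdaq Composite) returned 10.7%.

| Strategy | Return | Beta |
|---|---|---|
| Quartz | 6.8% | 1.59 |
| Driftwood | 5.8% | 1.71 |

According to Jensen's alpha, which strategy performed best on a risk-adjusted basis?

Quartz: α = 6.8% − [3.7% + 1.59 × (10.7% − 3.7%)] = -8.030
Driftwood: α = 5.8% − [3.7% + 1.71 × (10.7% − 3.7%)] = -9.870
Highest: Quartz (-8.030).

Quartz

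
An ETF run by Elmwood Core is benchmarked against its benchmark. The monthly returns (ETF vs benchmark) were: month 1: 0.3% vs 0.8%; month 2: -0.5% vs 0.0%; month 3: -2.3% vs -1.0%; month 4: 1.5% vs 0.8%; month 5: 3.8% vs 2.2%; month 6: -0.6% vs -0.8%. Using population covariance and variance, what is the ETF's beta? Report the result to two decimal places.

r̄p = 0.3667%,  r̄m = 0.3333%
Cov = Σ(rp − r̄p)(rm − r̄m) / 6 = 1.9744
Var(rm) = Σ(rm − r̄m)² / 6 = 1.1822
β = Cov / Var = 1.9744 / 1.1822 = 1.6701

1.67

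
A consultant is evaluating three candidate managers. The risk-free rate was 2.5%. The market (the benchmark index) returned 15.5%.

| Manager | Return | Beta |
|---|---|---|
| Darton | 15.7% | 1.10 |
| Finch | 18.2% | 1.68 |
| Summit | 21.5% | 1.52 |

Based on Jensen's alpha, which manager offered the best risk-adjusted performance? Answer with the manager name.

Darton: α = 15.7% − [2.5% + 1.10 × (15.5% − 2.5%)] = -1.100
Finch: α = 18.2% − [2.5% + 1.68 × (15.5% − 2.5%)] = -6.140
Summit: α = 21.5% − [2.5% + 1.52 × (15.5% − 2.5%)] = -0.760
Highest: Summit (-0.760).

Summit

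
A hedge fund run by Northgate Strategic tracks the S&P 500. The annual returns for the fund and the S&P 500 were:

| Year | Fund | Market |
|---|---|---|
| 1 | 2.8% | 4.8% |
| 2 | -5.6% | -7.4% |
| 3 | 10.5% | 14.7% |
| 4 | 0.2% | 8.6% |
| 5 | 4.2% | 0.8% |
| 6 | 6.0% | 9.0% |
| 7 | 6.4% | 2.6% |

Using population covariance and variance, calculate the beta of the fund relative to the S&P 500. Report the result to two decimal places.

r̄p = 3.5000%,  r̄m = 4.7286%
Cov = Σ(rp − r̄p)(rm − r̄m) / 7 = 24.1571
Var(rm) = Σ(rm − r̄m)² / 7 = 42.8192
β = Cov / Var = 24.1571 / 42.8192 = 0.5642

0.56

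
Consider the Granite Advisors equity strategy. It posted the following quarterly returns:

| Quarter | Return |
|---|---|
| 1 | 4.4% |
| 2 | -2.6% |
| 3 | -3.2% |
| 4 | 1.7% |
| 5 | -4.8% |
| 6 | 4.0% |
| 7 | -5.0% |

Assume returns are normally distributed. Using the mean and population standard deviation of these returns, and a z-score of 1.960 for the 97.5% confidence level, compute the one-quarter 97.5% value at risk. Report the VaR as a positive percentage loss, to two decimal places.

8.16

Mean return r̄ = -5.50 / 7 = -0.7857%
Population std dev = √[98.9686 / 7] = 3.7601%
VaR = −(r̄ − z·σ) = −(-0.7857 − 1.960 × 3.7601) = −(-8.1555) = 8.1555%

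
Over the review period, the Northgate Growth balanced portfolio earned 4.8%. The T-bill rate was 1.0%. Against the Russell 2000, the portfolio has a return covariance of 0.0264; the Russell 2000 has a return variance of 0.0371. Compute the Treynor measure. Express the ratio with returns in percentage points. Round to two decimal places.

5.34

β = Cov / Var = 0.0264 / 0.0371 = 0.7116
Treynor = (Rp − Rf) / β = (4.8% − 1.0%) / 0.7116 = 3.80 / 0.7116 = 5.3401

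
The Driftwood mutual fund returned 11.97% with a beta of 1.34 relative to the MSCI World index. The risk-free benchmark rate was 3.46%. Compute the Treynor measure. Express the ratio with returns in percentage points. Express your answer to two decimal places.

6.35

Treynor = (Rp − Rf) / β = (11.97% − 3.46%) / 1.34 = 8.51 / 1.34 = 6.3507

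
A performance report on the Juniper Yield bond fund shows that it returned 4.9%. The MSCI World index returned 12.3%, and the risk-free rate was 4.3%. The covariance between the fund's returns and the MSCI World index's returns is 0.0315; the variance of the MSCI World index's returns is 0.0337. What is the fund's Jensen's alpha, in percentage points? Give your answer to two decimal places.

-6.88

β = Cov / Var = 0.0315 / 0.0337 = 0.9347
E[R] = Rf + β(Rm − Rf) = 4.3% + 0.9347 × (12.3% − 4.3%) = 11.7776%
α = Rp − E[R] = 4.9% − 11.7776% = -6.8776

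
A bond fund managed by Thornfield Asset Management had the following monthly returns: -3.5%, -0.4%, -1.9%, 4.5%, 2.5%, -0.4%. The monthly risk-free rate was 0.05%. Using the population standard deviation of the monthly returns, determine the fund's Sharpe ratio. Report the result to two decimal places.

r̄ = (-3.5 − 0.4 − 1.9 + 4.5 + 2.5 − 0.4) / 6 = 0.80 / 6 = 0.1333%
Population std dev = √[42.5733 / 6] = 2.6637%
Sharpe = (r̄ − rf) / σ = (0.1333 − 0.05) / 2.6637 = 0.0833 / 2.6637 = 0.0313

0.03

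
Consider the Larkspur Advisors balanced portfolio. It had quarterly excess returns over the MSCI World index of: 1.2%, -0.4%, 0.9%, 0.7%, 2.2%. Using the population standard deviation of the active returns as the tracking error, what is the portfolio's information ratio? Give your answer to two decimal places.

1.10

r̄ = (1.2 − 0.4 + 0.9 + 0.7 + 2.2) / 5 = 0.9200%
Σ(r − r̄)² = (1.2 − 0.9200)² + (-0.4 − 0.9200)² + … = 3.5080
population σ = √(3.5080 / 5) = √0.7016 = 0.8376%
IR = r̄ / tracking error = 0.9200 / 0.8376 = 1.0984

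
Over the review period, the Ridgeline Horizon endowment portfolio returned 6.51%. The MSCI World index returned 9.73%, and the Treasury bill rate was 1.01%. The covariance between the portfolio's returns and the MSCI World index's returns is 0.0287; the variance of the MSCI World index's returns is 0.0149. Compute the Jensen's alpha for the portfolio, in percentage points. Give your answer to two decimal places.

β = Cov / Var = 0.0287 / 0.0149 = 1.9262
E[R] = Rf + β(Rm − Rf) = 1.01% + 1.9262 × (9.73% − 1.01%) = 17.8065%
α = Rp − E[R] = 6.51% − 17.8065% = -11.2965

-11.30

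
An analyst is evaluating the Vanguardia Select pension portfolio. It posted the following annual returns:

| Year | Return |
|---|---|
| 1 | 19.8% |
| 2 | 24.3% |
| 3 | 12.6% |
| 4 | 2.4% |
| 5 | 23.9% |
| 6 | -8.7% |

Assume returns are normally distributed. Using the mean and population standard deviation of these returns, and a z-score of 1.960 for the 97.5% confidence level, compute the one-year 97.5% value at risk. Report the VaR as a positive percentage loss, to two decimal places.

11.27

r̄ = (19.8 + 24.3 + 12.6 + 2.4 + 23.9 − 8.7) / 6 = 12.3833%
Population σ = √[Σ(r − r̄)² / 6] = √[873.8683 / 6] = √145.6447 = 12.0683%
VaR = −(r̄ − z·σ) = −(12.3833 − 1.960 × 12.0683) = −(-11.2706) = 11.2706%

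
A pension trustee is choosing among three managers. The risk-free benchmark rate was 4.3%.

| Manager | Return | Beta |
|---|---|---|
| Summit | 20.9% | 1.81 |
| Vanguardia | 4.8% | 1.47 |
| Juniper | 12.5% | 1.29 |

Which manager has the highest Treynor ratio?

Summit

Summit: Treynor = (20.9% − 4.3%) / 1.81 = 9.171
Vanguardia: Treynor = (4.8% − 4.3%) / 1.47 = 0.340
Juniper: Treynor = (12.5% − 4.3%) / 1.29 = 6.357
Highest: Summit (9.171).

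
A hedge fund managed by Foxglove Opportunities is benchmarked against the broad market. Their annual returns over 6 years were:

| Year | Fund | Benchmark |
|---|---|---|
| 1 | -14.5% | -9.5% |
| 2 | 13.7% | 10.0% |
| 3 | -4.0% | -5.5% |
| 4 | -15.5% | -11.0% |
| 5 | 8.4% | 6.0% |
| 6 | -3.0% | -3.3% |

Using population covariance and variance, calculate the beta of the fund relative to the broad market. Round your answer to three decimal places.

r̄p = -2.4833%,  r̄m = -2.2167%
Cov = Σ(rp − r̄p)(rm − r̄m) / 6 = 82.4203
Var(rm) = Σ(rm − r̄m)² / 6 = 59.8181
β = Cov / Var = 82.4203 / 59.8181 = 1.3778

1.378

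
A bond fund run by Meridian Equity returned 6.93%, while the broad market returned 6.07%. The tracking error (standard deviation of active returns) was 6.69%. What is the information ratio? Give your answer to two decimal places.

IR = (Rp − Rb) / TE = (6.93% − 6.07%) / 6.69% = 0.86% / 6.69% = 0.1286

0.13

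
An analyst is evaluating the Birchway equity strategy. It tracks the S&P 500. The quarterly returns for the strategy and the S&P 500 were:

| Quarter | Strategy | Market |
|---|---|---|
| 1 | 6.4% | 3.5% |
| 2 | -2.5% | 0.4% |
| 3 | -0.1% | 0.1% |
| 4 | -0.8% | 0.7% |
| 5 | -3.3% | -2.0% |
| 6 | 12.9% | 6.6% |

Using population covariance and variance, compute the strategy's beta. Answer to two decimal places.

2.02

r̄p = 2.1000%,  r̄m = 1.5500%
Cov = Σ(rp − r̄p)(rm − r̄m) / 6 = 15.5067
Var(rm) = Σ(rm − r̄m)² / 6 = 7.6758
β = Cov / Var = 15.5067 / 7.6758 = 2.0202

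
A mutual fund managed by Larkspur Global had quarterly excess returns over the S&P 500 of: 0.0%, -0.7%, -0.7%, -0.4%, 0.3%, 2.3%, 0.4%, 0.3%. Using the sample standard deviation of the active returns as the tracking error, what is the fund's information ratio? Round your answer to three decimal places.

Mean return r̄ = 1.50 / 8 = 0.1875%
Sample σ = √[Σ(r − r̄)² / 7] = √[6.4888 / 7] = √0.9270 = 0.9628%
IR = r̄ / tracking error = 0.1875 / 0.9628 = 0.1947

0.195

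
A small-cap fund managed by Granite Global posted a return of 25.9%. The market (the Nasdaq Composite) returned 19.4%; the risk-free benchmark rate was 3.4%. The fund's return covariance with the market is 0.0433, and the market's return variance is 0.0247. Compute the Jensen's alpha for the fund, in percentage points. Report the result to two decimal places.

-5.55

β = Cov / Var = 0.0433 / 0.0247 = 1.7530
E[R] = Rf + β(Rm − Rf) = 3.4% + 1.7530 × (19.4% − 3.4%) = 31.4480%
α = Rp − E[R] = 25.9% − 31.4480% = -5.5480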